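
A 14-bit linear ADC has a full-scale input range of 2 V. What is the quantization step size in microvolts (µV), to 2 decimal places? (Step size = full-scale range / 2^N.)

122.07 µV

2 V / 2^14 = 2 / 16,384 V = 122.07 µV.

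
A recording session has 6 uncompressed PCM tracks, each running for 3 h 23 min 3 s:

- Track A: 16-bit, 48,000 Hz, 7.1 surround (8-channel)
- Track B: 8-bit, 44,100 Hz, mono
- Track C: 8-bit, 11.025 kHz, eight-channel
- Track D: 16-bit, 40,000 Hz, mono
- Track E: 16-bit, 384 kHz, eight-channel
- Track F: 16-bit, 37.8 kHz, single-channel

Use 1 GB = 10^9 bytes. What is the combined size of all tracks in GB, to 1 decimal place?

87.7 GB

3 h 23 min 3 s = 12,183 s.
Track A: 48,000 × 12,183 × 2 × 8 = 9,356,544,000 bytes.
Track B: 44,100 × 12,183 × 1 × 1 = 537,270,300 bytes.
Track C: 11,025 × 12,183 × 1 × 8 = 1,074,540,600 bytes.
Track D: 40,000 × 12,183 × 2 × 1 = 974,640,000 bytes.
Track E: 384,000 × 12,183 × 2 × 8 = 74,852,352,000 bytes.
Track F: 37,800 × 12,183 × 2 × 1 = 921,034,800 bytes.
Total = 87,716,381,700 bytes = 87.7 GB.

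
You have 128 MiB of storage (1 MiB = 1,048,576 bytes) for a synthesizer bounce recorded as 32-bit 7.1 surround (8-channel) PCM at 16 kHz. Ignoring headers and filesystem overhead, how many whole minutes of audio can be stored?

4 minutes

Uncompressed byte rate = 16,000 × 4 × 8 = 512,000 bytes/s.
Capacity = 128 × 1,048,576 = 134,217,728 bytes.
134,217,728 / 512,000 ≈ 262.14 s → 4 minutes.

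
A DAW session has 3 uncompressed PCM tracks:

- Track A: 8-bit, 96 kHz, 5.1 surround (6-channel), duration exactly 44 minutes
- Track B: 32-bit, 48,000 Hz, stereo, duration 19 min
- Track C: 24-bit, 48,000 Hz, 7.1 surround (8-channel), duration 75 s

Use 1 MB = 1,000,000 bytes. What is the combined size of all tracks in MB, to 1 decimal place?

2044.8 MB

Track A: exactly 44 minutes = 2,640 s; 96,000 × 2,640 × 1 × 6 = 1,520,640,000 bytes.
Track B: 19 min = 1,140 s; 48,000 × 1,140 × 4 × 2 = 437,760,000 bytes.
Track C: 48,000 × 75 × 3 × 8 = 86,400,000 bytes.
Total = 2,044,800,000 bytes = 2044.8 MB.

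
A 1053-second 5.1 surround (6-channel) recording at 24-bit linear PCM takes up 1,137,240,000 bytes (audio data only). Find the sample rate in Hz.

60,000 Hz

Bytes = sample_rate × seconds × bytes_per_sample × channels.
sample_rate = 1,137,240,000 / (1,053 × 3 × 6) = 1,137,240,000 / 18,954 = 60,000 Hz.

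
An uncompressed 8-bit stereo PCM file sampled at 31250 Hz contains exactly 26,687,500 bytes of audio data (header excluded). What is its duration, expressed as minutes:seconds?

7:07

Byte rate = 31,250 × 1 × 2 = 62,500 bytes/s.
Duration = 26,687,500 / 62,500 = 427 s.
427 s = 7:07.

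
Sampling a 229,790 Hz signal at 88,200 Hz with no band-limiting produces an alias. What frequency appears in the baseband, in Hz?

34,810 Hz

Nyquist = 88,200/2 = 44,100 Hz; 229,790 Hz exceeds it.
Alias = |229,790 − 3×88,200| = |229,790 − 264,600| = 34,810 Hz.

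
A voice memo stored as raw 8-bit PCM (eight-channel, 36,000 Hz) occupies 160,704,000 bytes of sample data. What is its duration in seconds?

558 seconds

Byte rate = 36,000 × 1 × 8 = 288,000 bytes/s.
Duration = 160,704,000 / 288,000 = 558 s.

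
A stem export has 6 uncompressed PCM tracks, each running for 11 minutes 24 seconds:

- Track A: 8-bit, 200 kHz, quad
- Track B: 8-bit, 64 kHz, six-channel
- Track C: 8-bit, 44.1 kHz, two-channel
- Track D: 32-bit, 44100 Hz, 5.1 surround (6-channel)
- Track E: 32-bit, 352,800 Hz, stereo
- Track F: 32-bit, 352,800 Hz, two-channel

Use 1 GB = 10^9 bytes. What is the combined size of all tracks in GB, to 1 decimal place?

11 minutes 24 seconds = 684 s.
Track A: 200,000 × 684 × 1 × 4 = 547,200,000 bytes.
Track B: 64,000 × 684 × 1 × 6 = 262,656,000 bytes.
Track C: 44,100 × 684 × 1 × 2 = 60,328,800 bytes.
Track D: 44,100 × 684 × 4 × 6 = 723,945,600 bytes.
Track E: 352,800 × 684 × 4 × 2 = 1,930,521,600 bytes.
Track F: 352,800 × 684 × 4 × 2 = 1,930,521,600 bytes.
Total = 5,455,173,600 bytes = 5.5 GB.

5.5 GB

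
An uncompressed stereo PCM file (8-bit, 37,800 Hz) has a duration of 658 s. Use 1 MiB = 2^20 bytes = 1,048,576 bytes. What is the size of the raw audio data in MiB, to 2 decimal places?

Bytes = 37,800 samples/s × 658 s × 1 bytes/sample × 2 ch = 49,744,800 bytes.
49,744,800 / 1,048,576 = 47.44 MiB.

47.44 MiB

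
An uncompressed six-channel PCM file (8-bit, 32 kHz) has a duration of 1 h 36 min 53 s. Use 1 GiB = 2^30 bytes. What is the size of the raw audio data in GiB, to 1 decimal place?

Duration = 1 h 36 min 53 s = 5,813 s.
Bytes = 32,000 samples/s × 5,813 s × 1 bytes/sample × 6 ch = 1,116,096,000 bytes.
1,116,096,000 / 1,073,741,824 = 1.0 GiB.

1.0 GiB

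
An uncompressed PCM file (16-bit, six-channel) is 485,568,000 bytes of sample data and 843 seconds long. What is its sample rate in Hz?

Bytes = sample_rate × seconds × bytes_per_sample × channels.
sample_rate = 485,568,000 / (843 × 2 × 6) = 485,568,000 / 10,116 = 48,000 Hz.

48,000 Hz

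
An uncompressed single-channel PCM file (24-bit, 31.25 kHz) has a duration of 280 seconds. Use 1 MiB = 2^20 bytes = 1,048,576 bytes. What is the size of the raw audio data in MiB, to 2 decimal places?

25.03 MiB

Bytes = 31,250 samples/s × 280 s × 3 bytes/sample × 1 ch = 26,250,000 bytes.
26,250,000 / 1,048,576 = 25.03 MiB.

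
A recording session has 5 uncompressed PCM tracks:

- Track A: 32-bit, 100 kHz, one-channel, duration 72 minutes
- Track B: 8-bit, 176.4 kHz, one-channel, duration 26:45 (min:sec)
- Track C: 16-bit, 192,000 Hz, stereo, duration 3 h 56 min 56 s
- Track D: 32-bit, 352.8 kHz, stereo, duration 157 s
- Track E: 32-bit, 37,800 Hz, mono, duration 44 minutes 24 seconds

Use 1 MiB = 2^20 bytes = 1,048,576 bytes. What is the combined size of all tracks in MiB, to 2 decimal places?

Track A: 72 minutes = 4,320 s; 100,000 × 4,320 × 4 × 1 = 1,728,000,000 bytes.
Track B: 26:45 (min:sec) = 1,605 s; 176,400 × 1,605 × 1 × 1 = 283,122,000 bytes.
Track C: 3 h 56 min 56 s = 14,216 s; 192,000 × 14,216 × 2 × 2 = 10,917,888,000 bytes.
Track D: 352,800 × 157 × 4 × 2 = 443,116,800 bytes.
Track E: 44 minutes 24 seconds = 2,664 s; 37,800 × 2,664 × 4 × 1 = 402,796,800 bytes.
Total = 13,774,923,600 bytes = 13136.79 MiB.

13136.79 MiB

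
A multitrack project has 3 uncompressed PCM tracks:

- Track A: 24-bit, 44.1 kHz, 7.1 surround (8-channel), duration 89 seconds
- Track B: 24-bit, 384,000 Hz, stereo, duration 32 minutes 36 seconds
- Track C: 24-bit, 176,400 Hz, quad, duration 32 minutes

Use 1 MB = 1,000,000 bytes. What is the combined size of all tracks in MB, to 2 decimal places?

8665.08 MB

Track A: 44,100 × 89 × 3 × 8 = 94,197,600 bytes.
Track B: 32 minutes 36 seconds = 1,956 s; 384,000 × 1,956 × 3 × 2 = 4,506,624,000 bytes.
Track C: 32 minutes = 1,920 s; 176,400 × 1,920 × 3 × 4 = 4,064,256,000 bytes.
Total = 8,665,077,600 bytes = 8665.08 MB.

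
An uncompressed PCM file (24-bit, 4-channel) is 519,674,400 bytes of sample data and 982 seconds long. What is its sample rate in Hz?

Bytes = sample_rate × seconds × bytes_per_sample × channels.
sample_rate = 519,674,400 / (982 × 3 × 4) = 519,674,400 / 11,784 = 44,100 Hz.

44,100 Hz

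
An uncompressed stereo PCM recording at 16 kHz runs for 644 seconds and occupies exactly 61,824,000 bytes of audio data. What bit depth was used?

24 bits

Bytes per sample = 61,824,000 / (16,000 × 644 × 2) = 61,824,000 / 20,608,000 = 3.
Bit depth = 3 × 8 = 24 bits.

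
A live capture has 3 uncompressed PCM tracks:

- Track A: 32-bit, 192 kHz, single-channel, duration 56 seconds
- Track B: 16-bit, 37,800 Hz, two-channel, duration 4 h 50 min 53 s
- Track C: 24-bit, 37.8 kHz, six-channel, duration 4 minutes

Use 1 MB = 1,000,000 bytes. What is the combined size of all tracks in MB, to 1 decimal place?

Track A: 192,000 × 56 × 4 × 1 = 43,008,000 bytes.
Track B: 4 h 50 min 53 s = 17,453 s; 37,800 × 17,453 × 2 × 2 = 2,638,893,600 bytes.
Track C: 4 minutes = 240 s; 37,800 × 240 × 3 × 6 = 163,296,000 bytes.
Total = 2,845,197,600 bytes = 2845.2 MB.

2845.2 MB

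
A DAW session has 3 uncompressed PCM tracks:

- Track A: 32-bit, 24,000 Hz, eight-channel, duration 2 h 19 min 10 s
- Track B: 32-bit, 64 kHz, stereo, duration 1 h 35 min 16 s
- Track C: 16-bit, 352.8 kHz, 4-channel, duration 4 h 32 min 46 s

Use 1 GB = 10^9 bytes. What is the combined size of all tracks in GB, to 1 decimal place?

55.5 GB

Track A: 2 h 19 min 10 s = 8,350 s; 24,000 × 8,350 × 4 × 8 = 6,412,800,000 bytes.
Track B: 1 h 35 min 16 s = 5,716 s; 64,000 × 5,716 × 4 × 2 = 2,926,592,000 bytes.
Track C: 4 h 32 min 46 s = 16,366 s; 352,800 × 16,366 × 2 × 4 = 46,191,398,400 bytes.
Total = 55,530,790,400 bytes = 55.5 GB.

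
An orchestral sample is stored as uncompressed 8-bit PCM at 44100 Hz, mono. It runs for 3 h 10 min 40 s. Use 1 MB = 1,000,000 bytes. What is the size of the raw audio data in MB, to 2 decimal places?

Duration = 3 h 10 min 40 s = 11,440 s.
Bytes = 44,100 samples/s × 11,440 s × 1 bytes/sample × 1 ch = 504,504,000 bytes.
504,504,000 / 1,000,000 = 504.50 MB.

504.50 MB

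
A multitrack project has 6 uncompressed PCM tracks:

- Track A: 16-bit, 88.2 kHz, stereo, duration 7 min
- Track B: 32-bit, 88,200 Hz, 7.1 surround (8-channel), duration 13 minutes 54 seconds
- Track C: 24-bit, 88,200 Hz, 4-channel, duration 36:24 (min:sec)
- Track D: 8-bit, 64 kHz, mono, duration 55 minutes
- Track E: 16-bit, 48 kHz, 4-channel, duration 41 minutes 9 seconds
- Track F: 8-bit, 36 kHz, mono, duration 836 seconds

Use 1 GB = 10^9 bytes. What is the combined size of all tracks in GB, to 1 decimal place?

Track A: 7 min = 420 s; 88,200 × 420 × 2 × 2 = 148,176,000 bytes.
Track B: 13 minutes 54 seconds = 834 s; 88,200 × 834 × 4 × 8 = 2,353,881,600 bytes.
Track C: 36:24 (min:sec) = 2,184 s; 88,200 × 2,184 × 3 × 4 = 2,311,545,600 bytes.
Track D: 55 minutes = 3,300 s; 64,000 × 3,300 × 1 × 1 = 211,200,000 bytes.
Track E: 41 minutes 9 seconds = 2,469 s; 48,000 × 2,469 × 2 × 4 = 948,096,000 bytes.
Track F: 36,000 × 836 × 1 × 1 = 30,096,000 bytes.
Total = 6,002,995,200 bytes = 6.0 GB.

6.0 GB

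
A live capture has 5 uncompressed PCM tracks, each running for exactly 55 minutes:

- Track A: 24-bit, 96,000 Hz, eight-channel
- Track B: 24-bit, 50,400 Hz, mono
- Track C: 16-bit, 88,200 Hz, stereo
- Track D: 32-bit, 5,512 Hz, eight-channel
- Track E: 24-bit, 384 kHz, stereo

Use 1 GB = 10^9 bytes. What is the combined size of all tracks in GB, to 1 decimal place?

exactly 55 minutes = 3,300 s.
Track A: 96,000 × 3,300 × 3 × 8 = 7,603,200,000 bytes.
Track B: 50,400 × 3,300 × 3 × 1 = 498,960,000 bytes.
Track C: 88,200 × 3,300 × 2 × 2 = 1,164,240,000 bytes.
Track D: 5,512 × 3,300 × 4 × 8 = 582,067,200 bytes.
Track E: 384,000 × 3,300 × 3 × 2 = 7,603,200,000 bytes.
Total = 17,451,667,200 bytes = 17.5 GB.

17.5 GB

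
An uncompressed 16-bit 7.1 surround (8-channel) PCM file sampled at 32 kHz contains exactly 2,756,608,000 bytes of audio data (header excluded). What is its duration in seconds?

Byte rate = 32,000 × 2 × 8 = 512,000 bytes/s.
Duration = 2,756,608,000 / 512,000 = 5,384 s.

5,384 seconds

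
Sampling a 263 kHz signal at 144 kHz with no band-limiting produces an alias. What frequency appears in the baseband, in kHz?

25 kHz

Nyquist = 144,000/2 = 72,000 Hz; 263,000 Hz exceeds it.
Alias = |263,000 − 2×144,000| = |263,000 − 288,000| = 25,000 Hz = 25 kHz.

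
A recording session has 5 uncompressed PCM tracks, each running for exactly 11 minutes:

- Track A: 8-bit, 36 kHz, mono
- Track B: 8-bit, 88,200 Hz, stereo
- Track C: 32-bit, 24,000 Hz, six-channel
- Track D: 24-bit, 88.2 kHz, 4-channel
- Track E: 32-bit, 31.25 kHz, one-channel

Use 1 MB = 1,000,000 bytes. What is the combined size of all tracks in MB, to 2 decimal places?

exactly 11 minutes = 660 s.
Track A: 36,000 × 660 × 1 × 1 = 23,760,000 bytes.
Track B: 88,200 × 660 × 1 × 2 = 116,424,000 bytes.
Track C: 24,000 × 660 × 4 × 6 = 380,160,000 bytes.
Track D: 88,200 × 660 × 3 × 4 = 698,544,000 bytes.
Track E: 31,250 × 660 × 4 × 1 = 82,500,000 bytes.
Total = 1,301,388,000 bytes = 1301.39 MB.

1301.39 MB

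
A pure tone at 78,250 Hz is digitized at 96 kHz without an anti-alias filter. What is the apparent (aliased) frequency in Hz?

Nyquist = 96,000/2 = 48,000 Hz; 78,250 Hz exceeds it.
Alias = |78,250 − 1×96,000| = |78,250 − 96,000| = 17,750 Hz.

17,750 Hz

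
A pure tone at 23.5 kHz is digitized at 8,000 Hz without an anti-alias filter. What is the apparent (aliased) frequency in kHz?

Nyquist = 8,000/2 = 4,000 Hz; 23,500 Hz exceeds it.
Alias = |23,500 − 3×8,000| = |23,500 − 24,000| = 500 Hz = 0.5 kHz.

0.5 kHz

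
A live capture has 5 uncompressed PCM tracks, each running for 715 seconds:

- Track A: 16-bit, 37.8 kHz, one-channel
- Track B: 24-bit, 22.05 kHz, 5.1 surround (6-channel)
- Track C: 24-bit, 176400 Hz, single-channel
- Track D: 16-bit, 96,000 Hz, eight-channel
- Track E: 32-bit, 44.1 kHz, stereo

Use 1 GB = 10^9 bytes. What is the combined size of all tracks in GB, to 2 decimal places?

Track A: 37,800 × 715 × 2 × 1 = 54,054,000 bytes.
Track B: 22,050 × 715 × 3 × 6 = 283,783,500 bytes.
Track C: 176,400 × 715 × 3 × 1 = 378,378,000 bytes.
Track D: 96,000 × 715 × 2 × 8 = 1,098,240,000 bytes.
Track E: 44,100 × 715 × 4 × 2 = 252,252,000 bytes.
Total = 2,066,707,500 bytes = 2.07 GB.

2.07 GB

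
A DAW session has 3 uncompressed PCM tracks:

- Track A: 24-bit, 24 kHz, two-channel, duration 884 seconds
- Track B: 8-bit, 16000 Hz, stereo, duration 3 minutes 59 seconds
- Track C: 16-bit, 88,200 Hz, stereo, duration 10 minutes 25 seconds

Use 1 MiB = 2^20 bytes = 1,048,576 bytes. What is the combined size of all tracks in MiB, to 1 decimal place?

Track A: 24,000 × 884 × 3 × 2 = 127,296,000 bytes.
Track B: 3 minutes 59 seconds = 239 s; 16,000 × 239 × 1 × 2 = 7,648,000 bytes.
Track C: 10 minutes 25 seconds = 625 s; 88,200 × 625 × 2 × 2 = 220,500,000 bytes.
Total = 355,444,000 bytes = 339.0 MiB.

339.0 MiB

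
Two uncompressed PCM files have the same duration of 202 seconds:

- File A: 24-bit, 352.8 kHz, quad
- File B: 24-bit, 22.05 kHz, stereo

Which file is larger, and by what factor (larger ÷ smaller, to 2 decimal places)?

File A, by a factor of 32.00

File A: 352,800 × 3 × 4 = 4,233,600 bytes/s.
File B: 22,050 × 3 × 2 = 132,300 bytes/s.
File A is larger; ratio = 855,187,200 / 26,724,600 = 32.00.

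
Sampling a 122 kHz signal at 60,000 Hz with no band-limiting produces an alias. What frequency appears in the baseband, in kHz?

2 kHz

Nyquist = 60,000/2 = 30,000 Hz; 122,000 Hz exceeds it.
Alias = |122,000 − 2×60,000| = |122,000 − 120,000| = 2,000 Hz = 2 kHz.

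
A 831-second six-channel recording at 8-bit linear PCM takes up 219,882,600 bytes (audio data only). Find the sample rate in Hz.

Bytes = sample_rate × seconds × bytes_per_sample × channels.
sample_rate = 219,882,600 / (831 × 1 × 6) = 219,882,600 / 4,986 = 44,100 Hz.

44,100 Hz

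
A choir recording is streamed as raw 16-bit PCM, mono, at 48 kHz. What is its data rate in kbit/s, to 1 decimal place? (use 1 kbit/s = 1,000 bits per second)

768.0 kbit/s

Bit rate = 48,000 × 16 × 1 = 768,000 bits/s.
= 768.0 kbit/s.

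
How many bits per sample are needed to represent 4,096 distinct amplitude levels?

12 bits

log2(4,096) = 12.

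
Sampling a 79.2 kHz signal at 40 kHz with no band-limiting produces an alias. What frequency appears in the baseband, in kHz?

0.8 kHz

Nyquist = 40,000/2 = 20,000 Hz; 79,200 Hz exceeds it.
Alias = |79,200 − 2×40,000| = |79,200 − 80,000| = 800 Hz = 0.8 kHz.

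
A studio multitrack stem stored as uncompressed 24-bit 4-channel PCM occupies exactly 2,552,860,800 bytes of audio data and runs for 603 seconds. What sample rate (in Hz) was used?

Bytes = sample_rate × seconds × bytes_per_sample × channels.
sample_rate = 2,552,860,800 / (603 × 3 × 4) = 2,552,860,800 / 7,236 = 352,800 Hz.

352,800 Hz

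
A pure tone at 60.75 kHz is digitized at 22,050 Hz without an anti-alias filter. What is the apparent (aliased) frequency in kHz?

Nyquist = 22,050/2 = 11,025 Hz; 60,750 Hz exceeds it.
Alias = |60,750 − 3×22,050| = |60,750 − 66,150| = 5,400 Hz = 5.4 kHz.

5.4 kHz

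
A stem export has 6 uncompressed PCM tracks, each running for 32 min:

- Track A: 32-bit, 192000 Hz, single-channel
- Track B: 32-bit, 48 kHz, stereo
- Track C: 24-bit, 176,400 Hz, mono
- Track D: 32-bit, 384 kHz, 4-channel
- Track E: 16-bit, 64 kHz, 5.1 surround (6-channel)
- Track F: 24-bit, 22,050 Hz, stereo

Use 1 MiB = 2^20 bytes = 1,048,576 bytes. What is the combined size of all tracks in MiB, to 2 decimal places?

32 min = 1,920 s.
Track A: 192,000 × 1,920 × 4 × 1 = 1,474,560,000 bytes.
Track B: 48,000 × 1,920 × 4 × 2 = 737,280,000 bytes.
Track C: 176,400 × 1,920 × 3 × 1 = 1,016,064,000 bytes.
Track D: 384,000 × 1,920 × 4 × 4 = 11,796,480,000 bytes.
Track E: 64,000 × 1,920 × 2 × 6 = 1,474,560,000 bytes.
Track F: 22,050 × 1,920 × 3 × 2 = 254,016,000 bytes.
Total = 16,752,960,000 bytes = 15976.87 MiB.

15976.87 MiB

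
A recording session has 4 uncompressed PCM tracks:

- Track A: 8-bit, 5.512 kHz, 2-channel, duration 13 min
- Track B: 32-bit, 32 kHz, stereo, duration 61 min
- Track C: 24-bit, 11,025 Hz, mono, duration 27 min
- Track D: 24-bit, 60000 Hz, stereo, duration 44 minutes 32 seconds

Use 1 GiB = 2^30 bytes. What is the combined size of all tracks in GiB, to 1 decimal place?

Track A: 13 min = 780 s; 5,512 × 780 × 1 × 2 = 8,598,720 bytes.
Track B: 61 min = 3,660 s; 32,000 × 3,660 × 4 × 2 = 936,960,000 bytes.
Track C: 27 min = 1,620 s; 11,025 × 1,620 × 3 × 1 = 53,581,500 bytes.
Track D: 44 minutes 32 seconds = 2,672 s; 60,000 × 2,672 × 3 × 2 = 961,920,000 bytes.
Total = 1,961,060,220 bytes = 1.8 GiB.

1.8 GiB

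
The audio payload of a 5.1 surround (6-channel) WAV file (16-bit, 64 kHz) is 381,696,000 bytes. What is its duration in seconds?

Byte rate = 64,000 × 2 × 6 = 768,000 bytes/s.
Duration = 381,696,000 / 768,000 = 497 s.

497 seconds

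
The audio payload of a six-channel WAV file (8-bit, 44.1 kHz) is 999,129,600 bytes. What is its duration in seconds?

3,776 seconds

Byte rate = 44,100 × 1 × 6 = 264,600 bytes/s.
Duration = 999,129,600 / 264,600 = 3,776 s.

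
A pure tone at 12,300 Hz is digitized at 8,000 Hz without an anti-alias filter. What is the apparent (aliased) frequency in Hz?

Nyquist = 8,000/2 = 4,000 Hz; 12,300 Hz exceeds it.
Alias = |12,300 − 2×8,000| = |12,300 − 16,000| = 3,700 Hz.

3,700 Hz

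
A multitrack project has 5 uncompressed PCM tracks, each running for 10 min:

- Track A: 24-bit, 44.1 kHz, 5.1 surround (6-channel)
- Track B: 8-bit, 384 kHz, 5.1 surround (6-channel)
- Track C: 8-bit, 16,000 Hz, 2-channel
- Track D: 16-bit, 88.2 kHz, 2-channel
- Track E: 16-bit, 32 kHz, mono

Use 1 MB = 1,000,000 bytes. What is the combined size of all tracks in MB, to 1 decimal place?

10 min = 600 s.
Track A: 44,100 × 600 × 3 × 6 = 476,280,000 bytes.
Track B: 384,000 × 600 × 1 × 6 = 1,382,400,000 bytes.
Track C: 16,000 × 600 × 1 × 2 = 19,200,000 bytes.
Track D: 88,200 × 600 × 2 × 2 = 211,680,000 bytes.
Track E: 32,000 × 600 × 2 × 1 = 38,400,000 bytes.
Total = 2,127,960,000 bytes = 2128.0 MB.

2128.0 MB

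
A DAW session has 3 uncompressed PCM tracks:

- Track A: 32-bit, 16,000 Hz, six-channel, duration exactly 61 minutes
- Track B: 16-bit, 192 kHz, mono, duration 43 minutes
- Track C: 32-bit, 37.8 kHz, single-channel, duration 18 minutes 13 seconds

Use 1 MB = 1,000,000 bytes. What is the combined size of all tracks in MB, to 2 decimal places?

2561.42 MB

Track A: exactly 61 minutes = 3,660 s; 16,000 × 3,660 × 4 × 6 = 1,405,440,000 bytes.
Track B: 43 minutes = 2,580 s; 192,000 × 2,580 × 2 × 1 = 990,720,000 bytes.
Track C: 18 minutes 13 seconds = 1,093 s; 37,800 × 1,093 × 4 × 1 = 165,261,600 bytes.
Total = 2,561,421,600 bytes = 2561.42 MB.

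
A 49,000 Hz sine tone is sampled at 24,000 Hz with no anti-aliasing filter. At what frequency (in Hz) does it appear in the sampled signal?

Nyquist = 24,000/2 = 12,000 Hz; 49,000 Hz exceeds it.
Alias = |49,000 − 2×24,000| = |49,000 − 48,000| = 1,000 Hz.

1,000 Hz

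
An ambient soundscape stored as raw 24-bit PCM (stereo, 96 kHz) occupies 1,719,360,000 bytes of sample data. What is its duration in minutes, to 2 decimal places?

Byte rate = 96,000 × 3 × 2 = 576,000 bytes/s.
Duration = 1,719,360,000 / 576,000 = 2,985 s.
2,985 s / 60 = 49.75 minutes.

49.75 minutes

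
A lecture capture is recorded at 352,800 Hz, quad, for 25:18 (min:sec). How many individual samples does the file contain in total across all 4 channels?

2,142,201,600 samples

25:18 (min:sec) = 1,518 s.
352,800 × 1,518 s × 4 ch = 2,142,201,600 samples.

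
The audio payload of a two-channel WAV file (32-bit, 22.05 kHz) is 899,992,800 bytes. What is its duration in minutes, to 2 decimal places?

85.03 minutes

Byte rate = 22,050 × 4 × 2 = 176,400 bytes/s.
Duration = 899,992,800 / 176,400 = 5,102 s.
5,102 s / 60 = 85.03 minutes.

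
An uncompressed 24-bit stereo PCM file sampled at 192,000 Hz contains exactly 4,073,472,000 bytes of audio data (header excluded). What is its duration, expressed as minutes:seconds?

58:56

Byte rate = 192,000 × 3 × 2 = 1,152,000 bytes/s.
Duration = 4,073,472,000 / 1,152,000 = 3,536 s.
3,536 s = 58:56.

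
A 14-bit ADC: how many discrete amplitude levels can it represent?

2^14 = 16,384.

16,384 levels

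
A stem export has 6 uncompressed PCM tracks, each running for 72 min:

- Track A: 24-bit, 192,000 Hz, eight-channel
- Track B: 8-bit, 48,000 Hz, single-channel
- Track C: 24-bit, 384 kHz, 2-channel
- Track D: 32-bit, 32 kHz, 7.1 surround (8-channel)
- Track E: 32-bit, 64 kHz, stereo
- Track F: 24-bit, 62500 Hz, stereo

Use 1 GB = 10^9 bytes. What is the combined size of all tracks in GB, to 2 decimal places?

38.32 GB

72 min = 4,320 s.
Track A: 192,000 × 4,320 × 3 × 8 = 19,906,560,000 bytes.
Track B: 48,000 × 4,320 × 1 × 1 = 207,360,000 bytes.
Track C: 384,000 × 4,320 × 3 × 2 = 9,953,280,000 bytes.
Track D: 32,000 × 4,320 × 4 × 8 = 4,423,680,000 bytes.
Track E: 64,000 × 4,320 × 4 × 2 = 2,211,840,000 bytes.
Track F: 62,500 × 4,320 × 3 × 2 = 1,620,000,000 bytes.
Total = 38,322,720,000 bytes = 38.32 GB.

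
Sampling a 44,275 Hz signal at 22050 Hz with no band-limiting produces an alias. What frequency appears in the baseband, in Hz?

Nyquist = 22,050/2 = 11,025 Hz; 44,275 Hz exceeds it.
Alias = |44,275 − 2×22,050| = |44,275 − 44,100| = 175 Hz.

175 Hz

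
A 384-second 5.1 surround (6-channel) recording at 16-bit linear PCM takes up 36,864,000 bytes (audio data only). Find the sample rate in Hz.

8,000 Hz

Bytes = sample_rate × seconds × bytes_per_sample × channels.
sample_rate = 36,864,000 / (384 × 2 × 6) = 36,864,000 / 4,608 = 8,000 Hz.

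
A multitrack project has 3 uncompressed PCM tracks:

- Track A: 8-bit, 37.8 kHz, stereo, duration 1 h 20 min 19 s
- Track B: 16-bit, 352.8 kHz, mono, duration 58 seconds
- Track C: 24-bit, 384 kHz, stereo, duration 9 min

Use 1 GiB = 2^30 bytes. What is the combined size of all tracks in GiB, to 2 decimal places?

Track A: 1 h 20 min 19 s = 4,819 s; 37,800 × 4,819 × 1 × 2 = 364,316,400 bytes.
Track B: 352,800 × 58 × 2 × 1 = 40,924,800 bytes.
Track C: 9 min = 540 s; 384,000 × 540 × 3 × 2 = 1,244,160,000 bytes.
Total = 1,649,401,200 bytes = 1.54 GiB.

1.54 GiB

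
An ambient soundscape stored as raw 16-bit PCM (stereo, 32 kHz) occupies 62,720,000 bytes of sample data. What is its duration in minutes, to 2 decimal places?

Byte rate = 32,000 × 2 × 2 = 128,000 bytes/s.
Duration = 62,720,000 / 128,000 = 490 s.
490 s / 60 = 8.17 minutes.

8.17 minutes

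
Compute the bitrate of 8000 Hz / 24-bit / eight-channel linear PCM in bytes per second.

192,000 bytes/s

Bit rate = 8,000 × 24 × 8 = 1,536,000 bits/s.
1,536,000 / 8 = 192,000 bytes/s.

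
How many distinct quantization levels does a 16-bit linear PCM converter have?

65,536 levels

2^16 = 65,536.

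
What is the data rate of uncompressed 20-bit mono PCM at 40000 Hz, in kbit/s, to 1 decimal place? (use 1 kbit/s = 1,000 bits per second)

Bit rate = 40,000 × 20 × 1 = 800,000 bits/s.
= 800.0 kbit/s.

800.0 kbit/s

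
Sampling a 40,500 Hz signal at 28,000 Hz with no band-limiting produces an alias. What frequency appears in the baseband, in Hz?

12,500 Hz

Nyquist = 28,000/2 = 14,000 Hz; 40,500 Hz exceeds it.
Alias = |40,500 − 1×28,000| = |40,500 − 28,000| = 12,500 Hz.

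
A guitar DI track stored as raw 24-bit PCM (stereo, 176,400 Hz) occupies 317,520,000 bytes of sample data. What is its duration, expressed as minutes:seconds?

5:00

Byte rate = 176,400 × 3 × 2 = 1,058,400 bytes/s.
Duration = 317,520,000 / 1,058,400 = 300 s.
300 s = 5:00.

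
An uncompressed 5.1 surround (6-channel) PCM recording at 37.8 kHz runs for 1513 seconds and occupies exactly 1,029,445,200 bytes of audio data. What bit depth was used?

24 bits

Bytes per sample = 1,029,445,200 / (37,800 × 1,513 × 6) = 1,029,445,200 / 343,148,400 = 3.
Bit depth = 3 × 8 = 24 bits.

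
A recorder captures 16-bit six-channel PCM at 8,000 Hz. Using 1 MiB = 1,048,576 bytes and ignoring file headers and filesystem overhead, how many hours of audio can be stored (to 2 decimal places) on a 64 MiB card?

Uncompressed byte rate = 8,000 × 2 × 6 = 96,000 bytes/s.
Capacity = 64 × 1,048,576 = 67,108,864 bytes.
67,108,864 / 96,000 ≈ 699.05 s → 0.19 hours.

0.19 hours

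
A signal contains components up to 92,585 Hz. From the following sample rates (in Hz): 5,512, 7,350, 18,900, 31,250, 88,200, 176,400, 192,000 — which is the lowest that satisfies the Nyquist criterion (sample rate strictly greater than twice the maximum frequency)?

192,000 Hz

Need sample rate > 2 × 92,585 = 185,170 Hz.
Lowest listed rate above 185,170 Hz is 192,000 Hz.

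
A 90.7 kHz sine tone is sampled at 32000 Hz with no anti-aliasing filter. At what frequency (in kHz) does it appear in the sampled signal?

Nyquist = 32,000/2 = 16,000 Hz; 90,700 Hz exceeds it.
Alias = |90,700 − 3×32,000| = |90,700 − 96,000| = 5,300 Hz = 5.3 kHz.

5.3 kHz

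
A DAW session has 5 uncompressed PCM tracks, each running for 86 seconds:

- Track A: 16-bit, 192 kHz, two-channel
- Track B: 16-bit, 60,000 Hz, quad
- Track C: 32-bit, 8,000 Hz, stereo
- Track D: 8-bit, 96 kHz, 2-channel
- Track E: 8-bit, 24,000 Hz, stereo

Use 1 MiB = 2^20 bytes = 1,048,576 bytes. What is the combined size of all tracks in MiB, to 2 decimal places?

127.29 MiB

Track A: 192,000 × 86 × 2 × 2 = 66,048,000 bytes.
Track B: 60,000 × 86 × 2 × 4 = 41,280,000 bytes.
Track C: 8,000 × 86 × 4 × 2 = 5,504,000 bytes.
Track D: 96,000 × 86 × 1 × 2 = 16,512,000 bytes.
Track E: 24,000 × 86 × 1 × 2 = 4,128,000 bytes.
Total = 133,472,000 bytes = 127.29 MiB.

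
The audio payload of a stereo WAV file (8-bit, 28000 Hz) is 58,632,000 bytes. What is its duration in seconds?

1,047 seconds

Byte rate = 28,000 × 1 × 2 = 56,000 bytes/s.
Duration = 58,632,000 / 56,000 = 1,047 s.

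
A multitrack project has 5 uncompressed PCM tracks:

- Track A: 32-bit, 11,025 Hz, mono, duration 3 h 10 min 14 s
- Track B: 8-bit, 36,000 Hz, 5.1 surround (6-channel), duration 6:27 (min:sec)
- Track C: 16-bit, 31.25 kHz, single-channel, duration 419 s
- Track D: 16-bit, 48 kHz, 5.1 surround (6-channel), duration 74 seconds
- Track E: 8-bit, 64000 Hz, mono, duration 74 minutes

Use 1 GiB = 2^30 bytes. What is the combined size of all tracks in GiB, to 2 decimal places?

0.88 GiB

Track A: 3 h 10 min 14 s = 11,414 s; 11,025 × 11,414 × 4 × 1 = 503,357,400 bytes.
Track B: 6:27 (min:sec) = 387 s; 36,000 × 387 × 1 × 6 = 83,592,000 bytes.
Track C: 31,250 × 419 × 2 × 1 = 26,187,500 bytes.
Track D: 48,000 × 74 × 2 × 6 = 42,624,000 bytes.
Track E: 74 minutes = 4,440 s; 64,000 × 4,440 × 1 × 1 = 284,160,000 bytes.
Total = 939,920,900 bytes = 0.88 GiB.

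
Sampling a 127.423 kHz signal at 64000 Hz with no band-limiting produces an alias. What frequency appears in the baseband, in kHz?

0.577 kHz

Nyquist = 64,000/2 = 32,000 Hz; 127,423 Hz exceeds it.
Alias = |127,423 − 2×64,000| = |127,423 − 128,000| = 577 Hz = 0.577 kHz.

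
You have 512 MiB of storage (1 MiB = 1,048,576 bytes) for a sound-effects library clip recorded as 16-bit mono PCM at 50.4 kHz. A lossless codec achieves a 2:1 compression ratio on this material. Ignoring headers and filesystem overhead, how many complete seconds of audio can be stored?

10,652 seconds

Uncompressed byte rate = 50,400 × 2 × 1 = 100,800 bytes/s.
After 2:1 compression, effective rate ≈ 50400 bytes/s.
Capacity = 512 × 1,048,576 = 536,870,912 bytes.
536,870,912 / effective rate ≈ 10652.2 s → 10,652 seconds.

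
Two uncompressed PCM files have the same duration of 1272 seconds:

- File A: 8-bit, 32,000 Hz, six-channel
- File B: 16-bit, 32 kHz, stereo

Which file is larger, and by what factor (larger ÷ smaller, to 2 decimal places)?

File A: 32,000 × 1 × 6 = 192,000 bytes/s.
File B: 32,000 × 2 × 2 = 128,000 bytes/s.
File A is larger; ratio = 244,224,000 / 162,816,000 = 1.50.

File A, by a factor of 1.50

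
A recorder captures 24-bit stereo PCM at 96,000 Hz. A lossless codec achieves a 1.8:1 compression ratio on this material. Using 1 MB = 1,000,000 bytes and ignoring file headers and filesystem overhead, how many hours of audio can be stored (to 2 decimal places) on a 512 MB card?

0.44 hours

Uncompressed byte rate = 96,000 × 3 × 2 = 576,000 bytes/s.
After 1.8:1 compression, effective rate ≈ 320000 bytes/s.
Capacity = 512 × 1,000,000 = 512,000,000 bytes.
512,000,000 / effective rate ≈ 1600 s → 0.44 hours.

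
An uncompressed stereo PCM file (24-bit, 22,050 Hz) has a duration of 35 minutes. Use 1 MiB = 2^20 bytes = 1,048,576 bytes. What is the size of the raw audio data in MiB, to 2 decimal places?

Duration = 35 minutes = 2,100 s.
Bytes = 22,050 samples/s × 2,100 s × 3 bytes/sample × 2 ch = 277,830,000 bytes.
277,830,000 / 1,048,576 = 264.96 MiB.

264.96 MiB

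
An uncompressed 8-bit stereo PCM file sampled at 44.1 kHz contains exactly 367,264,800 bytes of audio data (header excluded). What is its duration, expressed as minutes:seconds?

Byte rate = 44,100 × 1 × 2 = 88,200 bytes/s.
Duration = 367,264,800 / 88,200 = 4,164 s.
4,164 s = 69:24.

69:24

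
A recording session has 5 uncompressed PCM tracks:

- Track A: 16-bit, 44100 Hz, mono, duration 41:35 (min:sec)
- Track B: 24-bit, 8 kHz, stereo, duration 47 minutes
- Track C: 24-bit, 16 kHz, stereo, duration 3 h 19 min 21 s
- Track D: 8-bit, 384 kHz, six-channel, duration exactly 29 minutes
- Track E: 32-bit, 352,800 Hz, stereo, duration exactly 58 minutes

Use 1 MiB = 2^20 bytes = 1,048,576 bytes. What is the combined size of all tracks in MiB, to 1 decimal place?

14624.2 MiB

Track A: 41:35 (min:sec) = 2,495 s; 44,100 × 2,495 × 2 × 1 = 220,059,000 bytes.
Track B: 47 minutes = 2,820 s; 8,000 × 2,820 × 3 × 2 = 135,360,000 bytes.
Track C: 3 h 19 min 21 s = 11,961 s; 16,000 × 11,961 × 3 × 2 = 1,148,256,000 bytes.
Track D: exactly 29 minutes = 1,740 s; 384,000 × 1,740 × 1 × 6 = 4,008,960,000 bytes.
Track E: exactly 58 minutes = 3,480 s; 352,800 × 3,480 × 4 × 2 = 9,821,952,000 bytes.
Total = 15,334,587,000 bytes = 14624.2 MiB.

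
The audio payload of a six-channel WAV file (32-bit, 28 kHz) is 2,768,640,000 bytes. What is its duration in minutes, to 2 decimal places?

Byte rate = 28,000 × 4 × 6 = 672,000 bytes/s.
Duration = 2,768,640,000 / 672,000 = 4,120 s.
4,120 s / 60 = 68.67 minutes.

68.67 minutes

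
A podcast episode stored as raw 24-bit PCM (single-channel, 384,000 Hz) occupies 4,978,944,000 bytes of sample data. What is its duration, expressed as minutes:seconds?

72:02

Byte rate = 384,000 × 3 × 1 = 1,152,000 bytes/s.
Duration = 4,978,944,000 / 1,152,000 = 4,322 s.
4,322 s = 72:02.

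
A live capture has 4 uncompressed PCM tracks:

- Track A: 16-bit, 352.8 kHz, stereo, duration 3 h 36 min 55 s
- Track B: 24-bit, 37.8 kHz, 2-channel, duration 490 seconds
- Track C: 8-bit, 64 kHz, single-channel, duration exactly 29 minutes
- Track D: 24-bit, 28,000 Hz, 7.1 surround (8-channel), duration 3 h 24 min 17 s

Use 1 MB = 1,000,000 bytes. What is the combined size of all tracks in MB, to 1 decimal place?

Track A: 3 h 36 min 55 s = 13,015 s; 352,800 × 13,015 × 2 × 2 = 18,366,768,000 bytes.
Track B: 37,800 × 490 × 3 × 2 = 111,132,000 bytes.
Track C: exactly 29 minutes = 1,740 s; 64,000 × 1,740 × 1 × 1 = 111,360,000 bytes.
Track D: 3 h 24 min 17 s = 12,257 s; 28,000 × 12,257 × 3 × 8 = 8,236,704,000 bytes.
Total = 26,825,964,000 bytes = 26826.0 MB.

26826.0 MB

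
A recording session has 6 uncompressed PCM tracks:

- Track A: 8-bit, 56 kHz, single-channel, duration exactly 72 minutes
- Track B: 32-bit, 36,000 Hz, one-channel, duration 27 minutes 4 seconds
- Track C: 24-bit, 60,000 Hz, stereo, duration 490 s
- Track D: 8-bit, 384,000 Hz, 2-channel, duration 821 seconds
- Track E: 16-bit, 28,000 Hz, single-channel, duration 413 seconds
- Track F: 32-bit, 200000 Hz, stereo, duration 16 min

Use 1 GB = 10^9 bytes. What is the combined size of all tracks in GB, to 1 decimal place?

Track A: exactly 72 minutes = 4,320 s; 56,000 × 4,320 × 1 × 1 = 241,920,000 bytes.
Track B: 27 minutes 4 seconds = 1,624 s; 36,000 × 1,624 × 4 × 1 = 233,856,000 bytes.
Track C: 60,000 × 490 × 3 × 2 = 176,400,000 bytes.
Track D: 384,000 × 821 × 1 × 2 = 630,528,000 bytes.
Track E: 28,000 × 413 × 2 × 1 = 23,128,000 bytes.
Track F: 16 min = 960 s; 200,000 × 960 × 4 × 2 = 1,536,000,000 bytes.
Total = 2,841,832,000 bytes = 2.8 GB.

2.8 GB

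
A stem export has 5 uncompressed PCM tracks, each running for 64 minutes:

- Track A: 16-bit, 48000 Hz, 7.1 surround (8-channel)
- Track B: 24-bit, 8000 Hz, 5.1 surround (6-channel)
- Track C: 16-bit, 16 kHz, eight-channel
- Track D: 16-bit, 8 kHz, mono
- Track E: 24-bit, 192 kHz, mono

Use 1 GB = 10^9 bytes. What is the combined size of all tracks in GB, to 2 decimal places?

64 minutes = 3,840 s.
Track A: 48,000 × 3,840 × 2 × 8 = 2,949,120,000 bytes.
Track B: 8,000 × 3,840 × 3 × 6 = 552,960,000 bytes.
Track C: 16,000 × 3,840 × 2 × 8 = 983,040,000 bytes.
Track D: 8,000 × 3,840 × 2 × 1 = 61,440,000 bytes.
Track E: 192,000 × 3,840 × 3 × 1 = 2,211,840,000 bytes.
Total = 6,758,400,000 bytes = 6.76 GB.

6.76 GB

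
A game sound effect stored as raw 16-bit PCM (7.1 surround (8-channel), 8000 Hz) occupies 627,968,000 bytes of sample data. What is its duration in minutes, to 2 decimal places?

Byte rate = 8,000 × 2 × 8 = 128,000 bytes/s.
Duration = 627,968,000 / 128,000 = 4,906 s.
4,906 s / 60 = 81.77 minutes.

81.77 minutes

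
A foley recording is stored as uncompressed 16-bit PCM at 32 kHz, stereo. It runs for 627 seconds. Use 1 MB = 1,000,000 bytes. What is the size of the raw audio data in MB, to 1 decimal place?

Bytes = 32,000 samples/s × 627 s × 2 bytes/sample × 2 ch = 80,256,000 bytes.
80,256,000 / 1,000,000 = 80.3 MB.

80.3 MB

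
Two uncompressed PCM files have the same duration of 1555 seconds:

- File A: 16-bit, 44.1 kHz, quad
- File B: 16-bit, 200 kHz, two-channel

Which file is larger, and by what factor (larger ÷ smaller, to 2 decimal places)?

File B, by a factor of 2.27

File A: 44,100 × 2 × 4 = 352,800 bytes/s.
File B: 200,000 × 2 × 2 = 800,000 bytes/s.
File B is larger; ratio = 1,244,000,000 / 548,604,000 = 2.27.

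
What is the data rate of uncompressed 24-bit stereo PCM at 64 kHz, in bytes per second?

Bit rate = 64,000 × 24 × 2 = 3,072,000 bits/s.
3,072,000 / 8 = 384,000 bytes/s.

384,000 bytes/s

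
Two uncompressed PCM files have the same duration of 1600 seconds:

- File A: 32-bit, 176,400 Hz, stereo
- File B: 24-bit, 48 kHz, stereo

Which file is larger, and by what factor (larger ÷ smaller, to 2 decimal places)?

File A: 176,400 × 4 × 2 = 1,411,200 bytes/s.
File B: 48,000 × 3 × 2 = 288,000 bytes/s.
File A is larger; ratio = 2,257,920,000 / 460,800,000 = 4.90.

File A, by a factor of 4.90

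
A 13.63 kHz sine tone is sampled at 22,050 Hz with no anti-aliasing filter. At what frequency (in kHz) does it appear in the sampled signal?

8.42 kHz

Nyquist = 22,050/2 = 11,025 Hz; 13,630 Hz exceeds it.
Alias = |13,630 − 1×22,050| = |13,630 − 22,050| = 8,420 Hz = 8.42 kHz.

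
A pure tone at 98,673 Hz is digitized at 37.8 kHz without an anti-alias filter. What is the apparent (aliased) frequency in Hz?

Nyquist = 37,800/2 = 18,900 Hz; 98,673 Hz exceeds it.
Alias = |98,673 − 3×37,800| = |98,673 − 113,400| = 14,727 Hz.

14,727 Hz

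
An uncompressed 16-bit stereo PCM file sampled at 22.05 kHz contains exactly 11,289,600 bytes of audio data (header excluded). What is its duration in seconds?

128 seconds

Byte rate = 22,050 × 2 × 2 = 88,200 bytes/s.
Duration = 11,289,600 / 88,200 = 128 s.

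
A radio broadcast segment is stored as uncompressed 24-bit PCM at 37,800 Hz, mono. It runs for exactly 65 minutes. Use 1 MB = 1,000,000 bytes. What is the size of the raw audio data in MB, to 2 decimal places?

Duration = exactly 65 minutes = 3,900 s.
Bytes = 37,800 samples/s × 3,900 s × 3 bytes/sample × 1 ch = 442,260,000 bytes.
442,260,000 / 1,000,000 = 442.26 MB.

442.26 MB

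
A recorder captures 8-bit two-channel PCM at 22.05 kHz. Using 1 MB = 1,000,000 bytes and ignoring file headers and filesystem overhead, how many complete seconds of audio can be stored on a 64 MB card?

1,451 seconds

Uncompressed byte rate = 22,050 × 1 × 2 = 44,100 bytes/s.
Capacity = 64 × 1,000,000 = 64,000,000 bytes.
64,000,000 / 44,100 ≈ 1451.25 s → 1,451 seconds.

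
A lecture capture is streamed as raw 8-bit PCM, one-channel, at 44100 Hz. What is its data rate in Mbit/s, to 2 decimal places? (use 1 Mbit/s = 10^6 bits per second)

0.35 Mbit/s

Bit rate = 44,100 × 8 × 1 = 352,800 bits/s.
= 0.35 Mbit/s.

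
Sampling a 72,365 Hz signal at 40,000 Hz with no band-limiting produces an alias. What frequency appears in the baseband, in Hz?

Nyquist = 40,000/2 = 20,000 Hz; 72,365 Hz exceeds it.
Alias = |72,365 − 2×40,000| = |72,365 − 80,000| = 7,635 Hz.

7,635 Hz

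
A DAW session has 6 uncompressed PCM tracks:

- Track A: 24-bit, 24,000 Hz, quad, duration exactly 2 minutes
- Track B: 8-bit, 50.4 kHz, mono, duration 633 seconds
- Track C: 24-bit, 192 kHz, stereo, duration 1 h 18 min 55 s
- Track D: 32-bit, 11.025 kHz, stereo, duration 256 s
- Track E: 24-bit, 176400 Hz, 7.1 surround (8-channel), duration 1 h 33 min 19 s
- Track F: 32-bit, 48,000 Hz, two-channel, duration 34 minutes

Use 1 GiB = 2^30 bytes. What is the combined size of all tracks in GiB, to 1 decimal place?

Track A: exactly 2 minutes = 120 s; 24,000 × 120 × 3 × 4 = 34,560,000 bytes.
Track B: 50,400 × 633 × 1 × 1 = 31,903,200 bytes.
Track C: 1 h 18 min 55 s = 4,735 s; 192,000 × 4,735 × 3 × 2 = 5,454,720,000 bytes.
Track D: 11,025 × 256 × 4 × 2 = 22,579,200 bytes.
Track E: 1 h 33 min 19 s = 5,599 s; 176,400 × 5,599 × 3 × 8 = 23,703,926,400 bytes.
Track F: 34 minutes = 2,040 s; 48,000 × 2,040 × 4 × 2 = 783,360,000 bytes.
Total = 30,031,048,800 bytes = 28.0 GiB.

28.0 GiB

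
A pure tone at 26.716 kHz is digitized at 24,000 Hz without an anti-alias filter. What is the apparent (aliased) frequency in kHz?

Nyquist = 24,000/2 = 12,000 Hz; 26,716 Hz exceeds it.
Alias = |26,716 − 1×24,000| = |26,716 − 24,000| = 2,716 Hz = 2.716 kHz.

2.716 kHz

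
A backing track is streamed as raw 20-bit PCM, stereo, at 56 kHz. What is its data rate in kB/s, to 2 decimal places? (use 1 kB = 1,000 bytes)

280.00 kB/s

Bit rate = 56,000 × 20 × 2 = 2,240,000 bits/s.
2,240,000 / 8 = 280,000 B/s = 280.00 kB/s.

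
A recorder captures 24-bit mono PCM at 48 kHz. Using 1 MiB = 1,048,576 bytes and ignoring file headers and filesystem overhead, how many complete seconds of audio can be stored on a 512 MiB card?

Uncompressed byte rate = 48,000 × 3 × 1 = 144,000 bytes/s.
Capacity = 512 × 1,048,576 = 536,870,912 bytes.
536,870,912 / 144,000 ≈ 3728.27 s → 3,728 seconds.

3,728 seconds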